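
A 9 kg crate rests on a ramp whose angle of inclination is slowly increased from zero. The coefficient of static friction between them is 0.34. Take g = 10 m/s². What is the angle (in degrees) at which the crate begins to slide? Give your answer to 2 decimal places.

At the threshold of sliding, static friction is at its maximum μ_s N and exactly balances the weight component along the incline: mg sin θ = μ_s mg cos θ.
Hence tan θ = μ_s = 0.34, so θ = arctan(0.34) = 18.7780°.

18.78°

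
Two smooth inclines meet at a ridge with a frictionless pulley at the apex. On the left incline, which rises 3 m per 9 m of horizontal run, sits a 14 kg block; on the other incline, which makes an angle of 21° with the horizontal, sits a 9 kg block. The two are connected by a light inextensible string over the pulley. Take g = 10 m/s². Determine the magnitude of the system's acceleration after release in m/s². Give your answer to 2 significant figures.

0.52 m/s²

Resolve each weight along its own incline: the 14 kg mass has component 14 × 10 × sin 18.43° = 44.272 N down its slope, and the 9 kg mass has 9 × 10 × sin 21° = 32.253 N down its slope.
The 14 kg side's 44.272 N exceeds the other side's 32.253 N, so that mass slides down and the 9 kg mass slides up. Taking that direction as positive, Newton's second law for the whole system gives 44.272 − 32.253 = (14 + 9) a, so a = 12.019 / 23 = 0.5226 m/s².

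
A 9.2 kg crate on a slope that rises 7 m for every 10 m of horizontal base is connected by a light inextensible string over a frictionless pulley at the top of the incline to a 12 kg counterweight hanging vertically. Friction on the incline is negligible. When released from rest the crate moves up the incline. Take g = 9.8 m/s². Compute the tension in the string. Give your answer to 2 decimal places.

80.30 N

For the crate on the incline: the weight component along the slope is m₁g sin 34.99° = 9.2 × 9.8 × 0.5735 = 51.707 N and the normal force is N = m₁g cos 34.99° = 73.862 N.
Newton's second law for the crate (up-slope positive): T − 51.707 = 9.2 a. For the hanging counterweight (downward positive): 12 × 9.8 − T = 12 a.
Adding the two equations eliminates T: 65.893 = 21.2 a, so a = 3.1082 m/s².
Then from the hanging counterweight's equation, T = 12 × (9.8 − 3.1082) = 80.302 N.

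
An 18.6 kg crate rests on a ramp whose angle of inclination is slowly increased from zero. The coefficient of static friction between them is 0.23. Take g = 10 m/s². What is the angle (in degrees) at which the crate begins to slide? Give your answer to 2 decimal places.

At the threshold of sliding, static friction is at its maximum μ_s N and exactly balances the weight component along the incline: mg sin θ = μ_s mg cos θ.
Hence tan θ = μ_s = 0.23, so θ = arctan(0.23) = 12.9528°.

12.95°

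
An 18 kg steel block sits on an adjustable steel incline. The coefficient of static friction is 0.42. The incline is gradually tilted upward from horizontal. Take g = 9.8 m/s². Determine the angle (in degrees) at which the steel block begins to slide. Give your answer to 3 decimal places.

At the threshold of sliding, static friction is at its maximum μ_s N and exactly balances the weight component along the incline: mg sin θ = μ_s mg cos θ.
Hence tan θ = μ_s = 0.42, so θ = arctan(0.42) = 22.7824°.

22.782°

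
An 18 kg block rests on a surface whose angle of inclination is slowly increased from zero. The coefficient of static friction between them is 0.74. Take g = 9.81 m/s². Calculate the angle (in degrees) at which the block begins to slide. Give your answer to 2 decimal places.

36.50°

At the threshold of sliding, static friction is at its maximum μ_s N and exactly balances the weight component along the incline: mg sin θ = μ_s mg cos θ.
Hence tan θ = μ_s = 0.74, so θ = arctan(0.74) = 36.5014°.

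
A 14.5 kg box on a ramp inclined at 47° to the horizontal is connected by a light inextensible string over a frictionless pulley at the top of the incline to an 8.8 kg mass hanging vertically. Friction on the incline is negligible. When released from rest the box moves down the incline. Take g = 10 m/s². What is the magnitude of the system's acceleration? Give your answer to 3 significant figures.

For the box on the incline: the weight component along the slope is m₁g sin 47° = 14.5 × 10 × 0.7314 = 106.053 N and the normal force is N = m₁g cos 47° = 98.890 N.
Newton's second law for the box (down-slope positive): 106.053 − T = 14.5 a. For the hanging mass (upward positive): T − 8.8 × 10 = 8.8 a.
Adding the two equations eliminates T: 18.053 = 23.3 a, so a = 0.7748 m/s².

0.775 m/s²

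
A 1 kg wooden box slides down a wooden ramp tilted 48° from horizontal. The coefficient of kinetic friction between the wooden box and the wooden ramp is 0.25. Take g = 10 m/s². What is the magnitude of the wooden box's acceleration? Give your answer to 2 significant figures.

5.8 m/s²

Resolving the weight along the incline: the component pulling the wooden box down the slope is mg sin 48° = 1 × 10 × 0.7431 = 7.431 N, and the normal force is N = mg cos 48° = 1 × 10 × 0.6691 = 6.691 N.
Kinetic friction acts up the slope with magnitude f = μN = 0.25 × 6.691 = 1.673 N.
Net force along the incline is 7.431 − 1.673 = 5.758 N, so a = 5.758 / 1 = 5.7580 m/s².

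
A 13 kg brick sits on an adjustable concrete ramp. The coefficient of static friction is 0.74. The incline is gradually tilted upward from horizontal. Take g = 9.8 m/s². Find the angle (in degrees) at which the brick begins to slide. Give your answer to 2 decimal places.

36.50°

At the threshold of sliding, static friction is at its maximum μ_s N and exactly balances the weight component along the incline: mg sin θ = μ_s mg cos θ.
Hence tan θ = μ_s = 0.74, so θ = arctan(0.74) = 36.5014°.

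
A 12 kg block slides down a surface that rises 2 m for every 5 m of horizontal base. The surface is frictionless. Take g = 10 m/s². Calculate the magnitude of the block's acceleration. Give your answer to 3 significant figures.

Resolving the weight along the incline: the component pulling the block down the slope is mg sin 21.80° = 12 × 10 × 0.3714 = 44.568 N, and the normal force is N = mg cos 21.80° = 12 × 10 × 0.9285 = 111.420 N.
With no friction the net force along the incline is 44.568 N, so a = g sin 21.80° = 44.568 / 12 = 3.7140 m/s².

3.71 m/s²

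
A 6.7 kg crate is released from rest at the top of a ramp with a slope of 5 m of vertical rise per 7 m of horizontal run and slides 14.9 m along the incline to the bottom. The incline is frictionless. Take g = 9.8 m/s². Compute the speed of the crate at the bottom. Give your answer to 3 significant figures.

The weight component along the incline is mg sin 35.54° = 38.164 N and the normal force is N = mg cos 35.54° = 53.430 N.
With no friction, a = g sin 35.54° = 5.6961 m/s².
Starting from rest over a distance of 14.9 m, v² = 2aL = 2 × 5.6961 × 14.9 = 169.7438, so v = 13.0286 m/s.

13.0 m/s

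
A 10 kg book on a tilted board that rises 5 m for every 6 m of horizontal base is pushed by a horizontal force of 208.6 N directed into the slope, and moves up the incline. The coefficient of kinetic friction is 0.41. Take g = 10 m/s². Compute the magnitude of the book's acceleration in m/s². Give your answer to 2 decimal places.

1.00 m/s²

The horizontal push has components F cos 39.81° = 208.6 × 0.7682 = 160.247 N up the incline and F sin 39.81° = 208.6 × 0.6402 = 133.546 N pressing into the surface.
The normal force is therefore N = mg cos 39.81° + F sin 39.81° = 76.820 + 133.546 = 210.366 N, and kinetic friction down the slope is μN = 0.41 × 210.366 = 86.250 N.
Along the incline: F cos 39.81° − mg sin 39.81° − μN = ma, so 160.247 − 64.020 − 86.250 = 10 a, giving a = 0.9977 m/s².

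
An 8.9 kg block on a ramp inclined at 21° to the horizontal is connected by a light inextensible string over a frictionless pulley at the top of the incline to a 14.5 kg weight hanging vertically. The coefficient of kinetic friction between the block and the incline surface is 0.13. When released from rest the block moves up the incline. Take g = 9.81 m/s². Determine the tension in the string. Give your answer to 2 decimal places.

For the block on the incline: the weight component along the slope is m₁g sin 21° = 8.9 × 9.81 × 0.3584 = 31.292 N and the normal force is N = m₁g cos 21° = 81.510 N.
Kinetic friction opposes the block's motion up the incline: f = μN = 0.13 × 81.510 = 10.596 N acting down the slope.
Newton's second law for the block (up-slope positive): T − 31.292 − 10.596 = 8.9 a. For the hanging weight (downward positive): 14.5 × 9.81 − T = 14.5 a.
Adding the two equations eliminates T: 100.357 = 23.4 a, so a = 4.2888 m/s².
Then from the hanging weight's equation, T = 14.5 × (9.81 − 4.2888) = 80.057 N.

80.06 N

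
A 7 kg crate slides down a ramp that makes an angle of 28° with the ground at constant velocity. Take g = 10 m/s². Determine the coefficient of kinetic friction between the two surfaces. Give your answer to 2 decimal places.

At constant velocity the net force along the incline is zero: mg sin 28° = μ mg cos 28°.
So μ = tan 28° = 0.4695 / 0.8829 = 0.5318.

0.53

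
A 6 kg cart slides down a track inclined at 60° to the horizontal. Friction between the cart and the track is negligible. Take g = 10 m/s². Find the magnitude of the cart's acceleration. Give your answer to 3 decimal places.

Resolving the weight along the incline: the component pulling the cart down the slope is mg sin 60° = 6 × 10 × 0.8660 = 51.960 N, and the normal force is N = mg cos 60° = 6 × 10 × 0.5000 = 30.000 N.
With no friction the net force along the incline is 51.960 N, so a = g sin 60° = 51.960 / 6 = 8.6600 m/s².

8.660 m/s²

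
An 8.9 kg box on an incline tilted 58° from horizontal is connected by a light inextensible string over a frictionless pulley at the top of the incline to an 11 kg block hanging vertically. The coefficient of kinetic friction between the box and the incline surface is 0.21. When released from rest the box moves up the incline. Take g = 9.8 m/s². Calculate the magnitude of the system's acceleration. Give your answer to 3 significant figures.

1.21 m/s²

For the box on the incline: the weight component along the slope is m₁g sin 58° = 8.9 × 9.8 × 0.8480 = 73.963 N and the normal force is N = m₁g cos 58° = 46.220 N.
Kinetic friction opposes the box's motion up the incline: f = μN = 0.21 × 46.220 = 9.706 N acting down the slope.
Newton's second law for the box (up-slope positive): T − 73.963 − 9.706 = 8.9 a. For the hanging block (downward positive): 11 × 9.8 − T = 11 a.
Adding the two equations eliminates T: 24.131 = 19.9 a, so a = 1.2126 m/s².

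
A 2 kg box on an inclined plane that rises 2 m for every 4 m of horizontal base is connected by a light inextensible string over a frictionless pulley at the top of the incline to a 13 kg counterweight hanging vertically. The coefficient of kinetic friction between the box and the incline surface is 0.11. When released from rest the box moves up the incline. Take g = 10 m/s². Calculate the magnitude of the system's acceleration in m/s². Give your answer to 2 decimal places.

For the box on the incline: the weight component along the slope is m₁g sin 26.57° = 2 × 10 × 0.4472 = 8.944 N and the normal force is N = m₁g cos 26.57° = 17.889 N.
Kinetic friction opposes the box's motion up the incline: f = μN = 0.11 × 17.889 = 1.968 N acting down the slope.
Newton's second law for the box (up-slope positive): T − 8.944 − 1.968 = 2 a. For the hanging counterweight (downward positive): 13 × 10 − T = 13 a.
Adding the two equations eliminates T: 119.088 = 15 a, so a = 7.9392 m/s².

7.94 m/s²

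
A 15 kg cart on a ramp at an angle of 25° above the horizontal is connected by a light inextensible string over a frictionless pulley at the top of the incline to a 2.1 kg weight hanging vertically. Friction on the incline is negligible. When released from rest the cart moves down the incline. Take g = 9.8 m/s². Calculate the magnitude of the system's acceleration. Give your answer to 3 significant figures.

For the cart on the incline: the weight component along the slope is m₁g sin 25° = 15 × 9.8 × 0.4226 = 62.122 N and the normal force is N = m₁g cos 25° = 133.227 N.
Newton's second law for the cart (down-slope positive): 62.122 − T = 15 a. For the hanging weight (upward positive): T − 2.1 × 9.8 = 2.1 a.
Adding the two equations eliminates T: 41.542 = 17.1 a, so a = 2.4294 m/s².

2.43 m/s²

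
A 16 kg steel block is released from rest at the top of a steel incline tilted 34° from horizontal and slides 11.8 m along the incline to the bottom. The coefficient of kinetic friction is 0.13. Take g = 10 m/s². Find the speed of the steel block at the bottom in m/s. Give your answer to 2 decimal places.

10.32 m/s

The weight component along the incline is mg sin 34° = 89.471 N and the normal force is N = mg cos 34° = 132.646 N.
Friction up the slope is f = μN = 0.13 × 132.646 = 17.244 N, so the net downslope force is 89.471 − 17.244 = 72.227 N and a = 72.227 / 16 = 4.5142 m/s².
Starting from rest over a distance of 11.8 m, v² = 2aL = 2 × 4.5142 × 11.8 = 106.5351, so v = 10.3216 m/s.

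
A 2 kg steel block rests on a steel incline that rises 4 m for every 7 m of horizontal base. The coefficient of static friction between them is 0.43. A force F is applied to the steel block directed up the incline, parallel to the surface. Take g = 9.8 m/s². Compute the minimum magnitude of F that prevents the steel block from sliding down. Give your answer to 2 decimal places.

2.41 N

The normal force is N = mg cos 29.74° = 17.018 N. With F at its minimum the steel block is on the verge of sliding down, so static friction is at its maximum μ_s N = 0.43 × 17.018 = 7.318 N and acts up the slope.
Equilibrium along the incline: F + μ_s N = mg sin 29.74°, so F = 9.724 − 7.318 = 2.406 N.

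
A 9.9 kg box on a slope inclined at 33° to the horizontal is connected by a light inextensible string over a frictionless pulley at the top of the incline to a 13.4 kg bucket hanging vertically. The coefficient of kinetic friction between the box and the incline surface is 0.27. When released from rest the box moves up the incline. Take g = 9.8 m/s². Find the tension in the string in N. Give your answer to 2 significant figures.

For the box on the incline: the weight component along the slope is m₁g sin 33° = 9.9 × 9.8 × 0.5446 = 52.837 N and the normal force is N = m₁g cos 33° = 81.368 N.
Kinetic friction opposes the box's motion up the incline: f = μN = 0.27 × 81.368 = 21.969 N acting down the slope.
Newton's second law for the box (up-slope positive): T − 52.837 − 21.969 = 9.9 a. For the hanging bucket (downward positive): 13.4 × 9.8 − T = 13.4 a.
Adding the two equations eliminates T: 56.514 = 23.3 a, so a = 2.4255 m/s².
Then from the hanging bucket's equation, T = 13.4 × (9.8 − 2.4255) = 98.818 N.

99 N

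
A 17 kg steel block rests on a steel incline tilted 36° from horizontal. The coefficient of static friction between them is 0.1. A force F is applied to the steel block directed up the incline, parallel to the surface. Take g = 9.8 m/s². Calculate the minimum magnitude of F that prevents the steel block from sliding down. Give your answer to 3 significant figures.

The normal force is N = mg cos 36° = 134.782 N. With F at its minimum the steel block is on the verge of sliding down, so static friction is at its maximum μ_s N = 0.1 × 134.782 = 13.478 N and acts up the slope.
Equilibrium along the incline: F + μ_s N = mg sin 36°, so F = 97.925 − 13.478 = 84.447 N.

84.4 N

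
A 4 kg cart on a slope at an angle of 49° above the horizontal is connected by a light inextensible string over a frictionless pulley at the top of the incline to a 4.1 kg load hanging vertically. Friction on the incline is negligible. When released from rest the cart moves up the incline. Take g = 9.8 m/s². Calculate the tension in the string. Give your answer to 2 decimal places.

34.82 N

For the cart on the incline: the weight component along the slope is m₁g sin 49° = 4 × 9.8 × 0.7547 = 29.584 N and the normal force is N = m₁g cos 49° = 25.718 N.
Newton's second law for the cart (up-slope positive): T − 29.584 = 4 a. For the hanging load (downward positive): 4.1 × 9.8 − T = 4.1 a.
Adding the two equations eliminates T: 10.596 = 8.1 a, so a = 1.3081 m/s².
Then from the hanging load's equation, T = 4.1 × (9.8 − 1.3081) = 34.817 N.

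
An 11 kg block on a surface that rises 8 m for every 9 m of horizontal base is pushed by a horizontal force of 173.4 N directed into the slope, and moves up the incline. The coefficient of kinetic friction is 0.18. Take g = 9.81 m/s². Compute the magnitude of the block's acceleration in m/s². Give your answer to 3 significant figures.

2.06 m/s²

The horizontal push has components F cos 41.63° = 173.4 × 0.7474 = 129.599 N up the incline and F sin 41.63° = 173.4 × 0.6644 = 115.207 N pressing into the surface.
The normal force is therefore N = mg cos 41.63° + F sin 41.63° = 80.652 + 115.207 = 195.859 N, and kinetic friction down the slope is μN = 0.18 × 195.859 = 35.255 N.
Along the incline: F cos 41.63° − mg sin 41.63° − μN = ma, so 129.599 − 71.695 − 35.255 = 11 a, giving a = 2.0590 m/s².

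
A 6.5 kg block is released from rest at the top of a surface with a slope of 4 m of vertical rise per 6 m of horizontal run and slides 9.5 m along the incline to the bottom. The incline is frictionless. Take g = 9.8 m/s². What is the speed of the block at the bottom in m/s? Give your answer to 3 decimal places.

10.163 m/s

The weight component along the incline is mg sin 33.69° = 35.334 N and the normal force is N = mg cos 33.69° = 53.002 N.
With no friction, a = g sin 33.69° = 5.4361 m/s².
Starting from rest over a distance of 9.5 m, v² = 2aL = 2 × 5.4361 × 9.5 = 103.2859, so v = 10.1630 m/s.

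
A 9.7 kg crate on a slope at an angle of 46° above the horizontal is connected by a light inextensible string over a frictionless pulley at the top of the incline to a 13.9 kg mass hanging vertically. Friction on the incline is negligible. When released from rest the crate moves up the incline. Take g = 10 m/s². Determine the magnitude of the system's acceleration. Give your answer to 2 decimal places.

2.93 m/s²

For the crate on the incline: the weight component along the slope is m₁g sin 46° = 9.7 × 10 × 0.7193 = 69.772 N and the normal force is N = m₁g cos 46° = 67.382 N.
Newton's second law for the crate (up-slope positive): T − 69.772 = 9.7 a. For the hanging mass (downward positive): 13.9 × 10 − T = 13.9 a.
Adding the two equations eliminates T: 69.228 = 23.6 a, so a = 2.9334 m/s².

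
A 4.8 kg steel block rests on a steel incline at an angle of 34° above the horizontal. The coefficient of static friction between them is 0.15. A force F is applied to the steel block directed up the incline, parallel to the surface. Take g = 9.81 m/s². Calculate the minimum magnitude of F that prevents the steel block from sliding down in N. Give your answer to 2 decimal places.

The normal force is N = mg cos 34° = 39.038 N. With F at its minimum the steel block is on the verge of sliding down, so static friction is at its maximum μ_s N = 0.15 × 39.038 = 5.856 N and acts up the slope.
Equilibrium along the incline: F + μ_s N = mg sin 34°, so F = 26.331 − 5.856 = 20.475 N.

20.48 N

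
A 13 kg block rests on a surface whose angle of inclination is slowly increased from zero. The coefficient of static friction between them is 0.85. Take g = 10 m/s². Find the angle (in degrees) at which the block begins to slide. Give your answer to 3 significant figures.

At the threshold of sliding, static friction is at its maximum μ_s N and exactly balances the weight component along the incline: mg sin θ = μ_s mg cos θ.
Hence tan θ = μ_s = 0.85, so θ = arctan(0.85) = 40.3645°.

40.4°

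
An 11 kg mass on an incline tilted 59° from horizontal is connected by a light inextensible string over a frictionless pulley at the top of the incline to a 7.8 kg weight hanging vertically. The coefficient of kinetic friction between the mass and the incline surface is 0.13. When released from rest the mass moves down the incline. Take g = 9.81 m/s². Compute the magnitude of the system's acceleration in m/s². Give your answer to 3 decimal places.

0.466 m/s²

For the mass on the incline: the weight component along the slope is m₁g sin 59° = 11 × 9.81 × 0.8572 = 92.500 N and the normal force is N = m₁g cos 59° = 55.578 N.
Kinetic friction opposes the mass's motion down the incline: f = μN = 0.13 × 55.578 = 7.225 N acting up the slope.
Newton's second law for the mass (down-slope positive): 92.500 − 7.225 − T = 11 a. For the hanging weight (upward positive): T − 7.8 × 9.81 = 7.8 a.
Adding the two equations eliminates T: 8.757 = 18.8 a, so a = 0.4658 m/s².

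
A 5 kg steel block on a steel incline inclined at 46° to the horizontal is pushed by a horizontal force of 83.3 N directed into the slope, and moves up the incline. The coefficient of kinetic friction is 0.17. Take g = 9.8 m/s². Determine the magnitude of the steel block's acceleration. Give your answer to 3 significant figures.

The horizontal push has components F cos 46° = 83.3 × 0.6947 = 57.869 N up the incline and F sin 46° = 83.3 × 0.7193 = 59.918 N pressing into the surface.
The normal force is therefore N = mg cos 46° + F sin 46° = 34.040 + 59.918 = 93.958 N, and kinetic friction down the slope is μN = 0.17 × 93.958 = 15.973 N.
Along the incline: F cos 46° − mg sin 46° − μN = ma, so 57.869 − 35.246 − 15.973 = 5 a, giving a = 1.3300 m/s².

1.33 m/s²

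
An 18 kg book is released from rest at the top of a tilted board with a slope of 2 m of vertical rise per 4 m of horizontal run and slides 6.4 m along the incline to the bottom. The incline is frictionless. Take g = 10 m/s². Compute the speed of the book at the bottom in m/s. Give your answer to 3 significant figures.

7.57 m/s

The weight component along the incline is mg sin 26.57° = 80.498 N and the normal force is N = mg cos 26.57° = 160.997 N.
With no friction, a = g sin 26.57° = 4.4721 m/s².
Starting from rest over a distance of 6.4 m, v² = 2aL = 2 × 4.4721 × 6.4 = 57.2429, so v = 7.5659 m/s.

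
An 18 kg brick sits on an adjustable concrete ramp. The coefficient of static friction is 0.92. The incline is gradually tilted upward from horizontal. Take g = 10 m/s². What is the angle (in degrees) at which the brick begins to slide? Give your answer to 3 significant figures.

At the threshold of sliding, static friction is at its maximum μ_s N and exactly balances the weight component along the incline: mg sin θ = μ_s mg cos θ.
Hence tan θ = μ_s = 0.92, so θ = arctan(0.92) = 42.6141°.

42.6°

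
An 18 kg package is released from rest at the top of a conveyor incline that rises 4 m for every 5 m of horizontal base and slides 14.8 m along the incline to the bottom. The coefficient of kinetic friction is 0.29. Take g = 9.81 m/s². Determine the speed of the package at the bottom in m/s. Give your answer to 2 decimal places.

The weight component along the incline is mg sin 38.66° = 110.309 N and the normal force is N = mg cos 38.66° = 137.886 N.
Friction up the slope is f = μN = 0.29 × 137.886 = 39.987 N, so the net downslope force is 110.309 − 39.987 = 70.322 N and a = 70.322 / 18 = 3.9068 m/s².
Starting from rest over a distance of 14.8 m, v² = 2aL = 2 × 3.9068 × 14.8 = 115.6413, so v = 10.7537 m/s.

10.75 m/s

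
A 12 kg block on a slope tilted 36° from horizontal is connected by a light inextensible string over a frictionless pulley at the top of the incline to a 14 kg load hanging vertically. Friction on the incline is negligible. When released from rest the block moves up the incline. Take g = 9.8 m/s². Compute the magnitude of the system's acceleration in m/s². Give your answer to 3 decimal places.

2.618 m/s²

For the block on the incline: the weight component along the slope is m₁g sin 36° = 12 × 9.8 × 0.5878 = 69.125 N and the normal force is N = m₁g cos 36° = 95.140 N.
Newton's second law for the block (up-slope positive): T − 69.125 = 12 a. For the hanging load (downward positive): 14 × 9.8 − T = 14 a.
Adding the two equations eliminates T: 68.075 = 26 a, so a = 2.6183 m/s².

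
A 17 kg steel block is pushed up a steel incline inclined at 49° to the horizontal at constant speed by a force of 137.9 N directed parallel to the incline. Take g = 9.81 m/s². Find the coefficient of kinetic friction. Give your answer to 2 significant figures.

At constant speed ΣF = 0 along the incline. The applied 137.9 N acts up the slope; the weight component mg sin 49° = 125.863 N and kinetic friction μN both act down the slope.
So 137.9 = 125.863 + μ × 109.411, giving μ = (137.9 − 125.863) / 109.411 = 0.1100.

0.11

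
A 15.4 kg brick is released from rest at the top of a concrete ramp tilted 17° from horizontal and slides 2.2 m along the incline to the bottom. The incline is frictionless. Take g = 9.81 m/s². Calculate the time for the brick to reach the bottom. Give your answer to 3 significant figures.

The weight component along the incline is mg sin 17° = 44.170 N and the normal force is N = mg cos 17° = 144.473 N.
With no friction, a = g sin 17° = 2.8682 m/s².
Starting from rest, L = ½at², so t = √(2L/a) = √(2 × 2.2 / 2.8682) = 1.2386 s.

1.24 s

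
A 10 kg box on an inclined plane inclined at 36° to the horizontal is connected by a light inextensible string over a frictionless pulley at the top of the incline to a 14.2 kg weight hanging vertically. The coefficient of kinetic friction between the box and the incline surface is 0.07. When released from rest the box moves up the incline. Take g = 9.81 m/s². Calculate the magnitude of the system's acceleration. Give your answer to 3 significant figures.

3.14 m/s²

For the box on the incline: the weight component along the slope is m₁g sin 36° = 10 × 9.81 × 0.5878 = 57.663 N and the normal force is N = m₁g cos 36° = 79.365 N.
Kinetic friction opposes the box's motion up the incline: f = μN = 0.07 × 79.365 = 5.556 N acting down the slope.
Newton's second law for the box (up-slope positive): T − 57.663 − 5.556 = 10 a. For the hanging weight (downward positive): 14.2 × 9.81 − T = 14.2 a.
Adding the two equations eliminates T: 76.083 = 24.2 a, so a = 3.1439 m/s².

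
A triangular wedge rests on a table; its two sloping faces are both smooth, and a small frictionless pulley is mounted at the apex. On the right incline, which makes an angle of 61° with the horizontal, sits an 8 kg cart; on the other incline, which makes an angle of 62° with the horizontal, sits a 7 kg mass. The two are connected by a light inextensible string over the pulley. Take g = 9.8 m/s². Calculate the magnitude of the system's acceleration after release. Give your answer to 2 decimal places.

0.53 m/s²

Resolve each weight along its own incline: the 8 kg mass has component 8 × 9.8 × sin 61° = 68.570 N down its slope, and the 7 kg mass has 7 × 9.8 × sin 62° = 60.570 N down its slope.
The 8 kg side's 68.570 N exceeds the other side's 60.570 N, so that mass slides down and the 7 kg mass slides up. Taking that direction as positive, Newton's second law for the whole system gives 68.570 − 60.570 = (8 + 7) a, so a = 8.000 / 15 = 0.5333 m/s².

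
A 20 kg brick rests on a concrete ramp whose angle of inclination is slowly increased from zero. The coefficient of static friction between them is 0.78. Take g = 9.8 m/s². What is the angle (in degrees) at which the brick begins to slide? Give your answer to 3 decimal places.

At the threshold of sliding, static friction is at its maximum μ_s N and exactly balances the weight component along the incline: mg sin θ = μ_s mg cos θ.
Hence tan θ = μ_s = 0.78, so θ = arctan(0.78) = 37.9542°.

37.954°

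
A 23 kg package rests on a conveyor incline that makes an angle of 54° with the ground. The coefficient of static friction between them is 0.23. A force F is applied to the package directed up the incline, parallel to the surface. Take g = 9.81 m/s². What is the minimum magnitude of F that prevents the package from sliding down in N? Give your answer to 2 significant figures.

The normal force is N = mg cos 54° = 132.622 N. With F at its minimum the package is on the verge of sliding down, so static friction is at its maximum μ_s N = 0.23 × 132.622 = 30.503 N and acts up the slope.
Equilibrium along the incline: F + μ_s N = mg sin 54°, so F = 182.539 − 30.503 = 152.036 N.

150 N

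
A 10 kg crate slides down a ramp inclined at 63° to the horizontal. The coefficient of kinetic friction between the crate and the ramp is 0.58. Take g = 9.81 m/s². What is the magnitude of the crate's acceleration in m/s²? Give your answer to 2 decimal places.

Resolving the weight along the incline: the component pulling the crate down the slope is mg sin 63° = 10 × 9.81 × 0.8910 = 87.407 N, and the normal force is N = mg cos 63° = 10 × 9.81 × 0.4540 = 44.537 N.
Kinetic friction acts up the slope with magnitude f = μN = 0.58 × 44.537 = 25.831 N.
Net force along the incline is 87.407 − 25.831 = 61.576 N, so a = 61.576 / 10 = 6.1576 m/s².

6.16 m/s²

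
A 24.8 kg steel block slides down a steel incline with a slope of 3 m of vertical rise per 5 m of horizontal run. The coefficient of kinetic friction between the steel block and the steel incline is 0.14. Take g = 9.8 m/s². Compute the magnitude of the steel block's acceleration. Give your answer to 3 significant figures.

3.87 m/s²

Resolving the weight along the incline: the component pulling the steel block down the slope is mg sin 30.96° = 24.8 × 9.8 × 0.5145 = 125.044 N, and the normal force is N = mg cos 30.96° = 24.8 × 9.8 × 0.8575 = 208.407 N.
Kinetic friction acts up the slope with magnitude f = μN = 0.14 × 208.407 = 29.177 N.
Net force along the incline is 125.044 − 29.177 = 95.867 N, so a = 95.867 / 24.8 = 3.8656 m/s².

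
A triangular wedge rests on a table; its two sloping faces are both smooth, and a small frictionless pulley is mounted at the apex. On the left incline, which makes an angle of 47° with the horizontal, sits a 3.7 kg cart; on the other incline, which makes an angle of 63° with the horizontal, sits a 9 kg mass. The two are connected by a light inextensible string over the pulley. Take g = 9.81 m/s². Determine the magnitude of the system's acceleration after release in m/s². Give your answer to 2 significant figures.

Resolve each weight along its own incline: the 3.7 kg mass has component 3.7 × 9.81 × sin 47° = 26.546 N down its slope, and the 9 kg mass has 9 × 9.81 × sin 63° = 78.667 N down its slope.
The 9 kg side's 78.667 N exceeds the other side's 26.546 N, so that mass slides down and the 3.7 kg mass slides up. Taking that direction as positive, Newton's second law for the whole system gives 78.667 − 26.546 = (3.7 + 9) a, so a = 52.121 / 12.7 = 4.1040 m/s².

4.1 m/s²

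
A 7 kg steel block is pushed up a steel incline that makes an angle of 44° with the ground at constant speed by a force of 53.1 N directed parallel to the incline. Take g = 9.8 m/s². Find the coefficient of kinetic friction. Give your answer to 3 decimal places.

0.110

At constant speed ΣF = 0 along the incline. The applied 53.1 N acts up the slope; the weight component mg sin 44° = 47.654 N and kinetic friction μN both act down the slope.
So 53.1 = 47.654 + μ × 49.347, giving μ = (53.1 − 47.654) / 49.347 = 0.1104.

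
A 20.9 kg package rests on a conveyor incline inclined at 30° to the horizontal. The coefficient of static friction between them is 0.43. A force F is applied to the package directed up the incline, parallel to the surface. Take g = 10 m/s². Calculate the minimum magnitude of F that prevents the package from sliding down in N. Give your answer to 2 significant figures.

The normal force is N = mg cos 30° = 180.999 N. With F at its minimum the package is on the verge of sliding down, so static friction is at its maximum μ_s N = 0.43 × 180.999 = 77.830 N and acts up the slope.
Equilibrium along the incline: F + μ_s N = mg sin 30°, so F = 104.500 − 77.830 = 26.670 N.

27 N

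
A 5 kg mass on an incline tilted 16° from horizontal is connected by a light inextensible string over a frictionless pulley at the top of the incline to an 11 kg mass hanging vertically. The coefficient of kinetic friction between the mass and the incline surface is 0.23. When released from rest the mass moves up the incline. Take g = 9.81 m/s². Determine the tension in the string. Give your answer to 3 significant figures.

50.5 N

For the mass on the incline: the weight component along the slope is m₁g sin 16° = 5 × 9.81 × 0.2756 = 13.518 N and the normal force is N = m₁g cos 16° = 47.150 N.
Kinetic friction opposes the mass's motion up the incline: f = μN = 0.23 × 47.150 = 10.845 N acting down the slope.
Newton's second law for the mass (up-slope positive): T − 13.518 − 10.845 = 5 a. For the hanging mass (downward positive): 11 × 9.81 − T = 11 a.
Adding the two equations eliminates T: 83.547 = 16 a, so a = 5.2217 m/s².
Then from the hanging mass's equation, T = 11 × (9.81 − 5.2217) = 50.471 N.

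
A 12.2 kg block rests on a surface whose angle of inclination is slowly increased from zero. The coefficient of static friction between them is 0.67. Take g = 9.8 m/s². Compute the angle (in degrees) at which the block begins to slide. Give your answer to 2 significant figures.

34°

At the threshold of sliding, static friction is at its maximum μ_s N and exactly balances the weight component along the incline: mg sin θ = μ_s mg cos θ.
Hence tan θ = μ_s = 0.67, so θ = arctan(0.67) = 33.8221°.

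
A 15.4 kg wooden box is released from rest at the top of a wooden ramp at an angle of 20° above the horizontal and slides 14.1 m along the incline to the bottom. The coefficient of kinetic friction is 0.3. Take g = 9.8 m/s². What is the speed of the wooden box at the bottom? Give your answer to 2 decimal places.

4.08 m/s

The weight component along the incline is mg sin 20° = 51.618 N and the normal force is N = mg cos 20° = 141.818 N.
Friction up the slope is f = μN = 0.3 × 141.818 = 42.545 N, so the net downslope force is 51.618 − 42.545 = 9.073 N and a = 9.073 / 15.4 = 0.5892 m/s².
Starting from rest over a distance of 14.1 m, v² = 2aL = 2 × 0.5892 × 14.1 = 16.6154, so v = 4.0762 m/s.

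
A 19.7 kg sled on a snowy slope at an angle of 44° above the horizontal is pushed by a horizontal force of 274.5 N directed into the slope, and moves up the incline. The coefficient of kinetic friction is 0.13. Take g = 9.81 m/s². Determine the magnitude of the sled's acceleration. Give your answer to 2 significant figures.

1.0 m/s²

The horizontal push has components F cos 44° = 274.5 × 0.7193 = 197.448 N up the incline and F sin 44° = 274.5 × 0.6947 = 190.695 N pressing into the surface.
The normal force is therefore N = mg cos 44° + F sin 44° = 139.010 + 190.695 = 329.705 N, and kinetic friction down the slope is μN = 0.13 × 329.705 = 42.862 N.
Along the incline: F cos 44° − mg sin 44° − μN = ma, so 197.448 − 134.256 − 42.862 = 19.7 a, giving a = 1.0320 m/s².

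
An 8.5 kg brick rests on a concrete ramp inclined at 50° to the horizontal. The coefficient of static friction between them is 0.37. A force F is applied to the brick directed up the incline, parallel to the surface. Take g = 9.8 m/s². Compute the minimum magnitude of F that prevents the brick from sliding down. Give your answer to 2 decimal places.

The normal force is N = mg cos 50° = 53.544 N. With F at its minimum the brick is on the verge of sliding down, so static friction is at its maximum μ_s N = 0.37 × 53.544 = 19.811 N and acts up the slope.
Equilibrium along the incline: F + μ_s N = mg sin 50°, so F = 63.812 − 19.811 = 44.001 N.

44.00 N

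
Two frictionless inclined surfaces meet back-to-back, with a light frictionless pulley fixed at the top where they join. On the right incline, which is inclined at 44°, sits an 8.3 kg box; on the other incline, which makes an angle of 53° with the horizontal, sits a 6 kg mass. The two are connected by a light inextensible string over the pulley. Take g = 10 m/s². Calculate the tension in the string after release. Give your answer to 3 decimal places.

Resolve each weight along its own incline: the 8.3 kg mass has component 8.3 × 10 × sin 44° = 57.657 N down its slope, and the 6 kg mass has 6 × 10 × sin 53° = 47.918 N down its slope.
The 8.3 kg side's 57.657 N exceeds the other side's 47.918 N, so that mass slides down and the 6 kg mass slides up. Taking that direction as positive, Newton's second law for the whole system gives 57.657 − 47.918 = (8.3 + 6) a, so a = 9.739 / 14.3 = 0.6810 m/s².
For the 6 kg mass (up-slope positive): T − 47.918 = 6 × 0.6810, so T = 52.004 N.

52.004 N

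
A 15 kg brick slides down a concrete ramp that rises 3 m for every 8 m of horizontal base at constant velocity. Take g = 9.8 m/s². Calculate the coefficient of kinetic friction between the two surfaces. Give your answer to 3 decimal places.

At constant velocity the net force along the incline is zero: mg sin 20.56° = μ mg cos 20.56°.
So μ = tan 20.56° = 0.3511 / 0.9363 = 0.3750.

0.375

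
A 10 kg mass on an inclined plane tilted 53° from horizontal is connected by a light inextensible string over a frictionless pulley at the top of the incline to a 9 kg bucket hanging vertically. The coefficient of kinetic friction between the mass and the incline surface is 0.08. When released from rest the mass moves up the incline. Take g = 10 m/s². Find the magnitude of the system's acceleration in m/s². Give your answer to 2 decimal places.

For the mass on the incline: the weight component along the slope is m₁g sin 53° = 10 × 10 × 0.7986 = 79.860 N and the normal force is N = m₁g cos 53° = 60.182 N.
Kinetic friction opposes the mass's motion up the incline: f = μN = 0.08 × 60.182 = 4.815 N acting down the slope.
Newton's second law for the mass (up-slope positive): T − 79.860 − 4.815 = 10 a. For the hanging bucket (downward positive): 9 × 10 − T = 9 a.
Adding the two equations eliminates T: 5.325 = 19 a, so a = 0.2803 m/s².

0.28 m/s²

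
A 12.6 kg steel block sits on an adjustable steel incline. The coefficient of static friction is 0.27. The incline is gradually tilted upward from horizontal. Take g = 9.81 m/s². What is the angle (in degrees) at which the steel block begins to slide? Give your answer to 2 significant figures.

At the threshold of sliding, static friction is at its maximum μ_s N and exactly balances the weight component along the incline: mg sin θ = μ_s mg cos θ.
Hence tan θ = μ_s = 0.27, so θ = arctan(0.27) = 15.1096°.

15°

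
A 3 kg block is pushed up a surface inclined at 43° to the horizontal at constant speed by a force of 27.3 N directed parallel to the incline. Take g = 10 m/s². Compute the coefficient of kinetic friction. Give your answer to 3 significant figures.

0.312

At constant speed ΣF = 0 along the incline. The applied 27.3 N acts up the slope; the weight component mg sin 43° = 20.460 N and kinetic friction μN both act down the slope.
So 27.3 = 20.460 + μ × 21.941, giving μ = (27.3 − 20.460) / 21.941 = 0.3117.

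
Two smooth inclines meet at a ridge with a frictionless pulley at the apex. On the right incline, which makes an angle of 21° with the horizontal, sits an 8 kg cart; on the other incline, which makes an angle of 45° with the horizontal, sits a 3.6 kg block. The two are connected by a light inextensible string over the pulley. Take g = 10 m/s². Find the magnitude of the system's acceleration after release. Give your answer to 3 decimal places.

Resolve each weight along its own incline: the 8 kg mass has component 8 × 10 × sin 21° = 28.669 N down its slope, and the 3.6 kg mass has 3.6 × 10 × sin 45° = 25.456 N down its slope.
The 8 kg side's 28.669 N exceeds the other side's 25.456 N, so that mass slides down and the 3.6 kg mass slides up. Taking that direction as positive, Newton's second law for the whole system gives 28.669 − 25.456 = (8 + 3.6) a, so a = 3.213 / 11.6 = 0.2770 m/s².

0.277 m/s²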